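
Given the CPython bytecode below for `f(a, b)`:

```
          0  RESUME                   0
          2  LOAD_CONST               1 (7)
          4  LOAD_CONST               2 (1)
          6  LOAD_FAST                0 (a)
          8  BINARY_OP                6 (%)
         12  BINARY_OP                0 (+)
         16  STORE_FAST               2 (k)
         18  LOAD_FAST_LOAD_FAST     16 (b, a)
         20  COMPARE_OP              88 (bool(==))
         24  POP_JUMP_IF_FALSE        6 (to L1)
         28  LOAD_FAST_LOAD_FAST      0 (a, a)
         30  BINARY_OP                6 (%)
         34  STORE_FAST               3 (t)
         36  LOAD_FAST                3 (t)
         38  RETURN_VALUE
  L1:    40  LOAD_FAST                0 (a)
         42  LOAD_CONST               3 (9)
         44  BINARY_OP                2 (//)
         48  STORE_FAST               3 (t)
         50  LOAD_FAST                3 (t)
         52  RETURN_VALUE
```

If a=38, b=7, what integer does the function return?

4

LOAD_CONST → push 7. Stack: [7]
LOAD_CONST → push 1. Stack: [7, 1]
LOAD_FAST a → push 38. Stack: [7, 1, 38]
BINARY_OP % → 1 % 38 = 1. Stack: [7, 1]
BINARY_OP + → 7 + 1 = 8. Stack: [8]
STORE_FAST k → k=8. Stack: []
LOAD_FAST_LOAD_FAST b,a → push 7,38. Stack: [7, 38]
COMPARE_OP bool(==) → 7 vs 38 = False. Stack: [False]
POP_JUMP_IF_FALSE → pop False; jump. Stack: []
LOAD_FAST a → push 38. Stack: [38]
LOAD_CONST → push 9. Stack: [38, 9]
BINARY_OP // → 38 // 9 = 4. Stack: [4]
STORE_FAST t → t=4. Stack: []
LOAD_FAST t → push 4. Stack: [4]
RETURN_VALUE → return 4.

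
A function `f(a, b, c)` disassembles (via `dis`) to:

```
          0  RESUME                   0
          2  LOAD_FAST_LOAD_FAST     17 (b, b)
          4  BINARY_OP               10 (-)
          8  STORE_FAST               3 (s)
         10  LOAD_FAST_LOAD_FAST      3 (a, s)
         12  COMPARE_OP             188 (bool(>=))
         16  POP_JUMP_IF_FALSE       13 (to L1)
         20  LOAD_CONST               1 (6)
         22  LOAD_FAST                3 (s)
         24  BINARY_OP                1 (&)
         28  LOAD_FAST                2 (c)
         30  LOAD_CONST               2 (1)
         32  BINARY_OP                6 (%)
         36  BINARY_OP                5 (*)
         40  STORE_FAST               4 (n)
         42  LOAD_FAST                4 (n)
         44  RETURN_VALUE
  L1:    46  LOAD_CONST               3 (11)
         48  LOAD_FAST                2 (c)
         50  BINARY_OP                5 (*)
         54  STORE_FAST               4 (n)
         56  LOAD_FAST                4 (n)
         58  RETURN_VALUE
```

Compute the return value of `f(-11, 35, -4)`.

LOAD_FAST_LOAD_FAST b,b → push 35,35. Stack: [35, 35]
BINARY_OP - → 35 - 35 = 0. Stack: [0]
STORE_FAST s → s=0. Stack: []
LOAD_FAST_LOAD_FAST a,s → push -11,0. Stack: [-11, 0]
COMPARE_OP bool(>=) → -11 vs 0 = False. Stack: [False]
POP_JUMP_IF_FALSE → pop False; jump. Stack: []
LOAD_CONST → push 11. Stack: [11]
LOAD_FAST c → push -4. Stack: [11, -4]
BINARY_OP * → 11 * -4 = -44. Stack: [-44]
STORE_FAST n → n=-44. Stack: []
LOAD_FAST n → push -44. Stack: [-44]
RETURN_VALUE → return -44.

-44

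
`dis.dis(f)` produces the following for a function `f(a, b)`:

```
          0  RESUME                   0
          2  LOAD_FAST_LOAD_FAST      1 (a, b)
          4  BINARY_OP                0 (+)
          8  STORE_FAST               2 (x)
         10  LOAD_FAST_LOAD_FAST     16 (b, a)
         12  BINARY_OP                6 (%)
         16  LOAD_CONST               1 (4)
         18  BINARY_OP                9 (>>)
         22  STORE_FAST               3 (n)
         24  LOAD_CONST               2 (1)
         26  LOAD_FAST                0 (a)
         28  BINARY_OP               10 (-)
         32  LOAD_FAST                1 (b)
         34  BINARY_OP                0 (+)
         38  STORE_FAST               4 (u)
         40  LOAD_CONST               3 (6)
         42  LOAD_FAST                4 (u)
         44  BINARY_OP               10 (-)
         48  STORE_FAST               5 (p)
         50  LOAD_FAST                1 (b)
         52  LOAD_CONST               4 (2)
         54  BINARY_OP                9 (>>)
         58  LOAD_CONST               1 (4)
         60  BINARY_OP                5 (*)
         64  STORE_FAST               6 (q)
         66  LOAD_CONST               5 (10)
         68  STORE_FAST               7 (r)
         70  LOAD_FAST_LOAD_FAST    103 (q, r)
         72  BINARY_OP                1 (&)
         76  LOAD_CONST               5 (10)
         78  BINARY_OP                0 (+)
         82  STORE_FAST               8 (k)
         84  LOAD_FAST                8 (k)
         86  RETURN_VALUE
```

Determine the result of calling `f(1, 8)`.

LOAD_FAST_LOAD_FAST a,b → push 1,8. Stack: [1, 8]
BINARY_OP + → 1 + 8 = 9. Stack: [9]
STORE_FAST x → x=9. Stack: []
LOAD_FAST_LOAD_FAST b,a → push 8,1. Stack: [8, 1]
BINARY_OP % → 8 % 1 = 0. Stack: [0]
LOAD_CONST → push 4. Stack: [0, 4]
BINARY_OP >> → 0 >> 4 = 0. Stack: [0]
STORE_FAST n → n=0. Stack: []
LOAD_CONST → push 1. Stack: [1]
LOAD_FAST a → push 1. Stack: [1, 1]
BINARY_OP - → 1 - 1 = 0. Stack: [0]
LOAD_FAST b → push 8. Stack: [0, 8]
BINARY_OP + → 0 + 8 = 8. Stack: [8]
STORE_FAST u → u=8. Stack: []
LOAD_CONST → push 6. Stack: [6]
LOAD_FAST u → push 8. Stack: [6, 8]
BINARY_OP - → 6 - 8 = -2. Stack: [-2]
STORE_FAST p → p=-2. Stack: []
LOAD_FAST b → push 8. Stack: [8]
LOAD_CONST → push 2. Stack: [8, 2]
BINARY_OP >> → 8 >> 2 = 2. Stack: [2]
LOAD_CONST → push 4. Stack: [2, 4]
BINARY_OP * → 2 * 4 = 8. Stack: [8]
STORE_FAST q → q=8. Stack: []
LOAD_CONST → push 10. Stack: [10]
STORE_FAST r → r=10. Stack: []
LOAD_FAST_LOAD_FAST q,r → push 8,10. Stack: [8, 10]
BINARY_OP & → 8 & 10 = 8. Stack: [8]
LOAD_CONST → push 10. Stack: [8, 10]
BINARY_OP + → 8 + 10 = 18. Stack: [18]
STORE_FAST k → k=18. Stack: []
LOAD_FAST k → push 18. Stack: [18]
RETURN_VALUE → return 18.

18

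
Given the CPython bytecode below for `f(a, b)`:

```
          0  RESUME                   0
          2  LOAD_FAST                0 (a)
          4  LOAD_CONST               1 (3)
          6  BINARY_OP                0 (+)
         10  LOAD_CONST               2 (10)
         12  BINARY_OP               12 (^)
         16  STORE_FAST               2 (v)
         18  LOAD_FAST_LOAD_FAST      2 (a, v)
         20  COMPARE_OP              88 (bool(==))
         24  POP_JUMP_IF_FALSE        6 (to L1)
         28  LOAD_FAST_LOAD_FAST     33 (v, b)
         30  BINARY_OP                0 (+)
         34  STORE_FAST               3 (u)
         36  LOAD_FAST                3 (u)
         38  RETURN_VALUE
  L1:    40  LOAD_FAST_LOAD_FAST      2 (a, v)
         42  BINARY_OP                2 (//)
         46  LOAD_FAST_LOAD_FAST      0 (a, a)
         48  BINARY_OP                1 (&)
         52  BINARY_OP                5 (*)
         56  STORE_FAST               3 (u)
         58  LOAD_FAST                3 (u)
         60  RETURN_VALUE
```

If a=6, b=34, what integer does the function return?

LOAD_FAST a → push 6. Stack: [6]
LOAD_CONST → push 3. Stack: [6, 3]
BINARY_OP + → 6 + 3 = 9. Stack: [9]
LOAD_CONST → push 10. Stack: [9, 10]
BINARY_OP ^ → 9 ^ 10 = 3. Stack: [3]
STORE_FAST v → v=3. Stack: []
LOAD_FAST_LOAD_FAST a,v → push 6,3. Stack: [6, 3]
COMPARE_OP bool(==) → 6 vs 3 = False. Stack: [False]
POP_JUMP_IF_FALSE → pop False; jump. Stack: []
LOAD_FAST_LOAD_FAST a,v → push 6,3. Stack: [6, 3]
BINARY_OP // → 6 // 3 = 2. Stack: [2]
LOAD_FAST_LOAD_FAST a,a → push 6,6. Stack: [2, 6, 6]
BINARY_OP & → 6 & 6 = 6. Stack: [2, 6]
BINARY_OP * → 2 * 6 = 12. Stack: [12]
STORE_FAST u → u=12. Stack: []
LOAD_FAST u → push 12. Stack: [12]
RETURN_VALUE → return 12.

12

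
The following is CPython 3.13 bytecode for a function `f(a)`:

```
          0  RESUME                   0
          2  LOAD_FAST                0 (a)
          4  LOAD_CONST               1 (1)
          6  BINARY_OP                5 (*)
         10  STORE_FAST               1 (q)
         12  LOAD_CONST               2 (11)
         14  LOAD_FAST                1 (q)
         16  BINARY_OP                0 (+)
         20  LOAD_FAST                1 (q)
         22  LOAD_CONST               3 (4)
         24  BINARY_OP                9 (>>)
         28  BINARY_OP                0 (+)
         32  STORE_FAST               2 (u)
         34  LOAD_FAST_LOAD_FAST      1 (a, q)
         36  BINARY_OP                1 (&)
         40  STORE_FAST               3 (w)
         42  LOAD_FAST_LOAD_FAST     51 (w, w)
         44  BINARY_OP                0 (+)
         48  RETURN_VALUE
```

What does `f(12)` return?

LOAD_FAST a → push 12. Stack: [12]
LOAD_CONST → push 1. Stack: [12, 1]
BINARY_OP * → 12 * 1 = 12. Stack: [12]
STORE_FAST q → q=12. Stack: []
LOAD_CONST → push 11. Stack: [11]
LOAD_FAST q → push 12. Stack: [11, 12]
BINARY_OP + → 11 + 12 = 23. Stack: [23]
LOAD_FAST q → push 12. Stack: [23, 12]
LOAD_CONST → push 4. Stack: [23, 12, 4]
BINARY_OP >> → 12 >> 4 = 0. Stack: [23, 0]
BINARY_OP + → 23 + 0 = 23. Stack: [23]
STORE_FAST u → u=23. Stack: []
LOAD_FAST_LOAD_FAST a,q → push 12,12. Stack: [12, 12]
BINARY_OP & → 12 & 12 = 12. Stack: [12]
STORE_FAST w → w=12. Stack: []
LOAD_FAST_LOAD_FAST w,w → push 12,12. Stack: [12, 12]
BINARY_OP + → 12 + 12 = 24. Stack: [24]
RETURN_VALUE → return 24.

24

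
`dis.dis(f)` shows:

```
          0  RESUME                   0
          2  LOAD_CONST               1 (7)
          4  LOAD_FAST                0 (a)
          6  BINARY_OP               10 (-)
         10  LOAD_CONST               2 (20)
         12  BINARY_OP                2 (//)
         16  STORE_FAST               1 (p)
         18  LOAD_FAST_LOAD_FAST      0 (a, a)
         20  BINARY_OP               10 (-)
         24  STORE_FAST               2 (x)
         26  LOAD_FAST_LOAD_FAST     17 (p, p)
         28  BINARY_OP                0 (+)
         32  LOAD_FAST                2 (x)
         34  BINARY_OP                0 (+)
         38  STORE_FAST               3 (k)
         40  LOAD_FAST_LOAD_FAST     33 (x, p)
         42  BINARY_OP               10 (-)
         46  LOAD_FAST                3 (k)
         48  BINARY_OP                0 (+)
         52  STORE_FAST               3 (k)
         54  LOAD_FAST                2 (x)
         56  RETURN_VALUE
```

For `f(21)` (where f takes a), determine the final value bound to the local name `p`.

-1

LOAD_CONST → push 7. Stack: [7]
LOAD_FAST a → push 21. Stack: [7, 21]
BINARY_OP - → 7 - 21 = -14. Stack: [-14]
LOAD_CONST → push 20. Stack: [-14, 20]
BINARY_OP // → -14 // 20 = -1. Stack: [-1]
STORE_FAST p → p=-1. Stack: []
LOAD_FAST_LOAD_FAST a,a → push 21,21. Stack: [21, 21]
BINARY_OP - → 21 - 21 = 0. Stack: [0]
STORE_FAST x → x=0. Stack: []
LOAD_FAST_LOAD_FAST p,p → push -1,-1. Stack: [-1, -1]
BINARY_OP + → -1 + -1 = -2. Stack: [-2]
LOAD_FAST x → push 0. Stack: [-2, 0]
BINARY_OP + → -2 + 0 = -2. Stack: [-2]
STORE_FAST k → k=-2. Stack: []
LOAD_FAST_LOAD_FAST x,p → push 0,-1. Stack: [0, -1]
BINARY_OP - → 0 - -1 = 1. Stack: [1]
LOAD_FAST k → push -2. Stack: [1, -2]
BINARY_OP + → 1 + -2 = -1. Stack: [-1]
STORE_FAST k → k=-1. Stack: []
LOAD_FAST x → push 0. Stack: [0]
RETURN_VALUE → return 0.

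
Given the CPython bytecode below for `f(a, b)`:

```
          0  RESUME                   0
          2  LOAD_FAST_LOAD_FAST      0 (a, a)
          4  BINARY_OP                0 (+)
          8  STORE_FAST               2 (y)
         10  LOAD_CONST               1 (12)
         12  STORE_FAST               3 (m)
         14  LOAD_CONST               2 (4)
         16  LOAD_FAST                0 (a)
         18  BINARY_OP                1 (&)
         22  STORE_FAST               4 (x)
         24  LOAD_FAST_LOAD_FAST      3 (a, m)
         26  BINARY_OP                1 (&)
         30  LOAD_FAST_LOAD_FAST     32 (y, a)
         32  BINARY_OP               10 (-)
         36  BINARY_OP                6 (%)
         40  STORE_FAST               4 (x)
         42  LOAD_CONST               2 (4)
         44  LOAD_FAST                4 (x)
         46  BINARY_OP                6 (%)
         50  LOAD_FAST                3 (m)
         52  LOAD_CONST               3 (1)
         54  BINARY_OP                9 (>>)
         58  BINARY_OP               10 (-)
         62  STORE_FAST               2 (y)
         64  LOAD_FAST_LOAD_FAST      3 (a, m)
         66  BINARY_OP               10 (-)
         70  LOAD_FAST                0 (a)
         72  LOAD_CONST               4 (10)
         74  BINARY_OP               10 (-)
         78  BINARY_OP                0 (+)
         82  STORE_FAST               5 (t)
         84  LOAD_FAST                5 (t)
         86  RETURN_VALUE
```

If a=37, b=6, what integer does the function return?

52

LOAD_FAST_LOAD_FAST a,a → push 37,37. Stack: [37, 37]
BINARY_OP + → 37 + 37 = 74. Stack: [74]
STORE_FAST y → y=74. Stack: []
LOAD_CONST → push 12. Stack: [12]
STORE_FAST m → m=12. Stack: []
LOAD_CONST → push 4. Stack: [4]
LOAD_FAST a → push 37. Stack: [4, 37]
BINARY_OP & → 4 & 37 = 4. Stack: [4]
STORE_FAST x → x=4. Stack: []
LOAD_FAST_LOAD_FAST a,m → push 37,12. Stack: [37, 12]
BINARY_OP & → 37 & 12 = 4. Stack: [4]
LOAD_FAST_LOAD_FAST y,a → push 74,37. Stack: [4, 74, 37]
BINARY_OP - → 74 - 37 = 37. Stack: [4, 37]
BINARY_OP % → 4 % 37 = 4. Stack: [4]
STORE_FAST x → x=4. Stack: []
LOAD_CONST → push 4. Stack: [4]
LOAD_FAST x → push 4. Stack: [4, 4]
BINARY_OP % → 4 % 4 = 0. Stack: [0]
LOAD_FAST m → push 12. Stack: [0, 12]
LOAD_CONST → push 1. Stack: [0, 12, 1]
BINARY_OP >> → 12 >> 1 = 6. Stack: [0, 6]
BINARY_OP - → 0 - 6 = -6. Stack: [-6]
STORE_FAST y → y=-6. Stack: []
LOAD_FAST_LOAD_FAST a,m → push 37,12. Stack: [37, 12]
BINARY_OP - → 37 - 12 = 25. Stack: [25]
LOAD_FAST a → push 37. Stack: [25, 37]
LOAD_CONST → push 10. Stack: [25, 37, 10]
BINARY_OP - → 37 - 10 = 27. Stack: [25, 27]
BINARY_OP + → 25 + 27 = 52. Stack: [52]
STORE_FAST t → t=52. Stack: []
LOAD_FAST t → push 52. Stack: [52]
RETURN_VALUE → return 52.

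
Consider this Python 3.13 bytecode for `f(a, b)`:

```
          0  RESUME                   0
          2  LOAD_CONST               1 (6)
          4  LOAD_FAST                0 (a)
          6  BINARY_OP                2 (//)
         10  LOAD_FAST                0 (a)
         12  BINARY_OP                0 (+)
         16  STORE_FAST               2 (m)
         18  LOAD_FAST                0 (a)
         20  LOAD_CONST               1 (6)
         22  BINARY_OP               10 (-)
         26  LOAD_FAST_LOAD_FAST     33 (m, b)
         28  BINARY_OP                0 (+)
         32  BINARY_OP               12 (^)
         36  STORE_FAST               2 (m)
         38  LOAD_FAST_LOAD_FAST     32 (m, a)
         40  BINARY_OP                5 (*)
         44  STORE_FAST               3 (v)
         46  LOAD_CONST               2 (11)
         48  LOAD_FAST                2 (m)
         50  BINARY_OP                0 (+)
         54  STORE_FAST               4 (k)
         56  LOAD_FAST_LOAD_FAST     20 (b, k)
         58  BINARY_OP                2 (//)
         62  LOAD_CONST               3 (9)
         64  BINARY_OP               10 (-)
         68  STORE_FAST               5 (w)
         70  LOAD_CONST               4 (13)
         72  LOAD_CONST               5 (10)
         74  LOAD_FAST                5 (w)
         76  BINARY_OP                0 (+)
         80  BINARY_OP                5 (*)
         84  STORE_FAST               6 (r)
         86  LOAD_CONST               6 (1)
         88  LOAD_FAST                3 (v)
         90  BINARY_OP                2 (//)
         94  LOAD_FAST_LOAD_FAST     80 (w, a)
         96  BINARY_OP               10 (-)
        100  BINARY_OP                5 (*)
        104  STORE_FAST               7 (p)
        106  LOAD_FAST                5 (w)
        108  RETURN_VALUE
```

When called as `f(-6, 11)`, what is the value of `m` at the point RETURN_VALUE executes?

-16

LOAD_CONST → push 6. Stack: [6]
LOAD_FAST a → push -6. Stack: [6, -6]
BINARY_OP // → 6 // -6 = -1. Stack: [-1]
LOAD_FAST a → push -6. Stack: [-1, -6]
BINARY_OP + → -1 + -6 = -7. Stack: [-7]
STORE_FAST m → m=-7. Stack: []
LOAD_FAST a → push -6. Stack: [-6]
LOAD_CONST → push 6. Stack: [-6, 6]
BINARY_OP - → -6 - 6 = -12. Stack: [-12]
LOAD_FAST_LOAD_FAST m,b → push -7,11. Stack: [-12, -7, 11]
BINARY_OP + → -7 + 11 = 4. Stack: [-12, 4]
BINARY_OP ^ → -12 ^ 4 = -16. Stack: [-16]
STORE_FAST m → m=-16. Stack: []
LOAD_FAST_LOAD_FAST m,a → push -16,-6. Stack: [-16, -6]
BINARY_OP * → -16 * -6 = 96. Stack: [96]
STORE_FAST v → v=96. Stack: []
LOAD_CONST → push 11. Stack: [11]
LOAD_FAST m → push -16. Stack: [11, -16]
BINARY_OP + → 11 + -16 = -5. Stack: [-5]
STORE_FAST k → k=-5. Stack: []
LOAD_FAST_LOAD_FAST b,k → push 11,-5. Stack: [11, -5]
BINARY_OP // → 11 // -5 = -3. Stack: [-3]
LOAD_CONST → push 9. Stack: [-3, 9]
BINARY_OP - → -3 - 9 = -12. Stack: [-12]
STORE_FAST w → w=-12. Stack: []
LOAD_CONST → push 13. Stack: [13]
LOAD_CONST → push 10. Stack: [13, 10]
LOAD_FAST w → push -12. Stack: [13, 10, -12]
BINARY_OP + → 10 + -12 = -2. Stack: [13, -2]
BINARY_OP * → 13 * -2 = -26. Stack: [-26]
STORE_FAST r → r=-26. Stack: []
LOAD_CONST → push 1. Stack: [1]
LOAD_FAST v → push 96. Stack: [1, 96]
BINARY_OP // → 1 // 96 = 0. Stack: [0]
LOAD_FAST_LOAD_FAST w,a → push -12,-6. Stack: [0, -12, -6]
BINARY_OP - → -12 - -6 = -6. Stack: [0, -6]
BINARY_OP * → 0 * -6 = 0. Stack: [0]
STORE_FAST p → p=0. Stack: []
LOAD_FAST w → push -12. Stack: [-12]
RETURN_VALUE → return -12.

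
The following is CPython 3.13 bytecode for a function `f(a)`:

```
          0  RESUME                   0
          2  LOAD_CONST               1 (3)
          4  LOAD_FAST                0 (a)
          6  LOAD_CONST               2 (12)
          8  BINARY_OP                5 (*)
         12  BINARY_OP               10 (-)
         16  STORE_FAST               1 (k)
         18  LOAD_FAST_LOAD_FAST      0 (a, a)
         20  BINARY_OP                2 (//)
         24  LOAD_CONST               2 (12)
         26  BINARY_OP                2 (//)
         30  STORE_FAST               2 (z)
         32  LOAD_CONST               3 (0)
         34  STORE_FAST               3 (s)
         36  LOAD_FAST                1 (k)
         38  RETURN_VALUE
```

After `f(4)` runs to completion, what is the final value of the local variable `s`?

LOAD_CONST → push 3. Stack: [3]
LOAD_FAST a → push 4. Stack: [3, 4]
LOAD_CONST → push 12. Stack: [3, 4, 12]
BINARY_OP * → 4 * 12 = 48. Stack: [3, 48]
BINARY_OP - → 3 - 48 = -45. Stack: [-45]
STORE_FAST k → k=-45. Stack: []
LOAD_FAST_LOAD_FAST a,a → push 4,4. Stack: [4, 4]
BINARY_OP // → 4 // 4 = 1. Stack: [1]
LOAD_CONST → push 12. Stack: [1, 12]
BINARY_OP // → 1 // 12 = 0. Stack: [0]
STORE_FAST z → z=0. Stack: []
LOAD_CONST → push 0. Stack: [0]
STORE_FAST s → s=0. Stack: []
LOAD_FAST k → push -45. Stack: [-45]
RETURN_VALUE → return -45.

0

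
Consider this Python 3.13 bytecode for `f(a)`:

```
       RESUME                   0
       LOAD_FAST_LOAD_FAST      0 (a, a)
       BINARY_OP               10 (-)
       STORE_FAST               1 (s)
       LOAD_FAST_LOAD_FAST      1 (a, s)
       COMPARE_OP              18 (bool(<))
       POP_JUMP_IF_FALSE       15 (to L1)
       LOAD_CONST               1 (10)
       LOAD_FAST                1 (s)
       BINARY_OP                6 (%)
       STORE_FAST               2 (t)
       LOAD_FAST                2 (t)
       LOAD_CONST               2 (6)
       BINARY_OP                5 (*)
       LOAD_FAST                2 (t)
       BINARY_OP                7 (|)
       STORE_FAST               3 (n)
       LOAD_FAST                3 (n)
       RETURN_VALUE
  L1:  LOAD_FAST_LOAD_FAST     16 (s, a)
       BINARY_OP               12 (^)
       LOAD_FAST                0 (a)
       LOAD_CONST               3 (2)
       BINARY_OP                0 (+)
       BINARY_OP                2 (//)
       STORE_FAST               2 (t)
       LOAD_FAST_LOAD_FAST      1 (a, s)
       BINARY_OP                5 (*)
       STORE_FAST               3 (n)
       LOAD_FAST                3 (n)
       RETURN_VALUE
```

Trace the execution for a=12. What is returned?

LOAD_FAST_LOAD_FAST a,a → push 12,12. Stack: [12, 12]
BINARY_OP - → 12 - 12 = 0. Stack: [0]
STORE_FAST s → s=0. Stack: []
LOAD_FAST_LOAD_FAST a,s → push 12,0. Stack: [12, 0]
COMPARE_OP bool(<) → 12 vs 0 = False. Stack: [False]
POP_JUMP_IF_FALSE → pop False; jump. Stack: []
LOAD_FAST_LOAD_FAST s,a → push 0,12. Stack: [0, 12]
BINARY_OP ^ → 0 ^ 12 = 12. Stack: [12]
LOAD_FAST a → push 12. Stack: [12, 12]
LOAD_CONST → push 2. Stack: [12, 12, 2]
BINARY_OP + → 12 + 2 = 14. Stack: [12, 14]
BINARY_OP // → 12 // 14 = 0. Stack: [0]
STORE_FAST t → t=0. Stack: []
LOAD_FAST_LOAD_FAST a,s → push 12,0. Stack: [12, 0]
BINARY_OP * → 12 * 0 = 0. Stack: [0]
STORE_FAST n → n=0. Stack: []
LOAD_FAST n → push 0. Stack: [0]
RETURN_VALUE → return 0.

0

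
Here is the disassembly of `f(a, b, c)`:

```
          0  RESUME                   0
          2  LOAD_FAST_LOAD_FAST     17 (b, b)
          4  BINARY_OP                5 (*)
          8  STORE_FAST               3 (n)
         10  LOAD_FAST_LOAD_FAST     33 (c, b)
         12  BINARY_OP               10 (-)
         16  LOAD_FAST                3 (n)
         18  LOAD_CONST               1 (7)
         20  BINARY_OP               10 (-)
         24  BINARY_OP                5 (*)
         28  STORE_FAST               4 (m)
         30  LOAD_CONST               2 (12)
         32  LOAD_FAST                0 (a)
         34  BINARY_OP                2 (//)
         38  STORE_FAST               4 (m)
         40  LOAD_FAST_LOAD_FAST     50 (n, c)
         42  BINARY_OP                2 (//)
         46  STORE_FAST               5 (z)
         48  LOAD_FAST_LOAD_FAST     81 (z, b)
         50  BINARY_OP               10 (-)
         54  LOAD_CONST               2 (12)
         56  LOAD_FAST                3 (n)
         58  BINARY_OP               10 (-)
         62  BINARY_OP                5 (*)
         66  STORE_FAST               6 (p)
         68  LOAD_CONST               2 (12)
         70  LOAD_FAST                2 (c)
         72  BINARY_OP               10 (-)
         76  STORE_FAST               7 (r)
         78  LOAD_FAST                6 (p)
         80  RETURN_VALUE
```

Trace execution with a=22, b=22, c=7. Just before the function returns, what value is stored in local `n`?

LOAD_FAST_LOAD_FAST b,b → push 22,22. Stack: [22, 22]
BINARY_OP * → 22 * 22 = 484. Stack: [484]
STORE_FAST n → n=484. Stack: []
LOAD_FAST_LOAD_FAST c,b → push 7,22. Stack: [7, 22]
BINARY_OP - → 7 - 22 = -15. Stack: [-15]
LOAD_FAST n → push 484. Stack: [-15, 484]
LOAD_CONST → push 7. Stack: [-15, 484, 7]
BINARY_OP - → 484 - 7 = 477. Stack: [-15, 477]
BINARY_OP * → -15 * 477 = -7155. Stack: [-7155]
STORE_FAST m → m=-7155. Stack: []
LOAD_CONST → push 12. Stack: [12]
LOAD_FAST a → push 22. Stack: [12, 22]
BINARY_OP // → 12 // 22 = 0. Stack: [0]
STORE_FAST m → m=0. Stack: []
LOAD_FAST_LOAD_FAST n,c → push 484,7. Stack: [484, 7]
BINARY_OP // → 484 // 7 = 69. Stack: [69]
STORE_FAST z → z=69. Stack: []
LOAD_FAST_LOAD_FAST z,b → push 69,22. Stack: [69, 22]
BINARY_OP - → 69 - 22 = 47. Stack: [47]
LOAD_CONST → push 12. Stack: [47, 12]
LOAD_FAST n → push 484. Stack: [47, 12, 484]
BINARY_OP - → 12 - 484 = -472. Stack: [47, -472]
BINARY_OP * → 47 * -472 = -22184. Stack: [-22184]
STORE_FAST p → p=-22184. Stack: []
LOAD_CONST → push 12. Stack: [12]
LOAD_FAST c → push 7. Stack: [12, 7]
BINARY_OP - → 12 - 7 = 5. Stack: [5]
STORE_FAST r → r=5. Stack: []
LOAD_FAST p → push -22184. Stack: [-22184]
RETURN_VALUE → return -22184.

484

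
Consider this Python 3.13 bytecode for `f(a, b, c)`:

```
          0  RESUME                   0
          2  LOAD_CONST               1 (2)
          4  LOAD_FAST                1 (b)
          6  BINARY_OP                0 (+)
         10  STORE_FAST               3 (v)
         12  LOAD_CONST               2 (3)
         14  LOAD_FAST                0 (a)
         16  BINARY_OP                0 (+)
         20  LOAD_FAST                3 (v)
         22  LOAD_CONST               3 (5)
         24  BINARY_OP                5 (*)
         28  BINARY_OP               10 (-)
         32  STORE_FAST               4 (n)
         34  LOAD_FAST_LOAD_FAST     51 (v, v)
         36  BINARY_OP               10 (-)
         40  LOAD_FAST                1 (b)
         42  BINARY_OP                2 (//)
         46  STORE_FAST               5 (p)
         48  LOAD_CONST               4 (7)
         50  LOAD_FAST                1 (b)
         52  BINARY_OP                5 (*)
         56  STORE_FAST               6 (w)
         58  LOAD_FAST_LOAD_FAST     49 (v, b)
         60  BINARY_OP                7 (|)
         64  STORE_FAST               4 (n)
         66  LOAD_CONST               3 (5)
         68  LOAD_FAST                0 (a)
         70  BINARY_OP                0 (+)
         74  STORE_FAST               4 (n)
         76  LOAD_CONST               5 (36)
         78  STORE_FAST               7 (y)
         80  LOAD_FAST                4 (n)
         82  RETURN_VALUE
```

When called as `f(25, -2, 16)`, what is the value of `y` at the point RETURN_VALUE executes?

36

LOAD_CONST → push 2. Stack: [2]
LOAD_FAST b → push -2. Stack: [2, -2]
BINARY_OP + → 2 + -2 = 0. Stack: [0]
STORE_FAST v → v=0. Stack: []
LOAD_CONST → push 3. Stack: [3]
LOAD_FAST a → push 25. Stack: [3, 25]
BINARY_OP + → 3 + 25 = 28. Stack: [28]
LOAD_FAST v → push 0. Stack: [28, 0]
LOAD_CONST → push 5. Stack: [28, 0, 5]
BINARY_OP * → 0 * 5 = 0. Stack: [28, 0]
BINARY_OP - → 28 - 0 = 28. Stack: [28]
STORE_FAST n → n=28. Stack: []
LOAD_FAST_LOAD_FAST v,v → push 0,0. Stack: [0, 0]
BINARY_OP - → 0 - 0 = 0. Stack: [0]
LOAD_FAST b → push -2. Stack: [0, -2]
BINARY_OP // → 0 // -2 = 0. Stack: [0]
STORE_FAST p → p=0. Stack: []
LOAD_CONST → push 7. Stack: [7]
LOAD_FAST b → push -2. Stack: [7, -2]
BINARY_OP * → 7 * -2 = -14. Stack: [-14]
STORE_FAST w → w=-14. Stack: []
LOAD_FAST_LOAD_FAST v,b → push 0,-2. Stack: [0, -2]
BINARY_OP | → 0 | -2 = -2. Stack: [-2]
STORE_FAST n → n=-2. Stack: []
LOAD_CONST → push 5. Stack: [5]
LOAD_FAST a → push 25. Stack: [5, 25]
BINARY_OP + → 5 + 25 = 30. Stack: [30]
STORE_FAST n → n=30. Stack: []
LOAD_CONST → push 36. Stack: [36]
STORE_FAST y → y=36. Stack: []
LOAD_FAST n → push 30. Stack: [30]
RETURN_VALUE → return 30.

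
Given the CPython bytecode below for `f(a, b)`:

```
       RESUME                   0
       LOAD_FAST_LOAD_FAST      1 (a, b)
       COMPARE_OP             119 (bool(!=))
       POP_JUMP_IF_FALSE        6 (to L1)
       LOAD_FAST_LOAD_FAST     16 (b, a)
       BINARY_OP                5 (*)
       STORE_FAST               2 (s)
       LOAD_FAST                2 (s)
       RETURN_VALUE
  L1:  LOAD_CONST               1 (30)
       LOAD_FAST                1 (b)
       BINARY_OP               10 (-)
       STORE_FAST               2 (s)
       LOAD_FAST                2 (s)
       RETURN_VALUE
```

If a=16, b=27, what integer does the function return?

LOAD_FAST_LOAD_FAST a,b → push 16,27. Stack: [16, 27]
COMPARE_OP bool(!=) → 16 vs 27 = True. Stack: [True]
POP_JUMP_IF_FALSE → pop True; no jump. Stack: []
LOAD_FAST_LOAD_FAST b,a → push 27,16. Stack: [27, 16]
BINARY_OP * → 27 * 16 = 432. Stack: [432]
STORE_FAST s → s=432. Stack: []
LOAD_FAST s → push 432. Stack: [432]
RETURN_VALUE → return 432.

432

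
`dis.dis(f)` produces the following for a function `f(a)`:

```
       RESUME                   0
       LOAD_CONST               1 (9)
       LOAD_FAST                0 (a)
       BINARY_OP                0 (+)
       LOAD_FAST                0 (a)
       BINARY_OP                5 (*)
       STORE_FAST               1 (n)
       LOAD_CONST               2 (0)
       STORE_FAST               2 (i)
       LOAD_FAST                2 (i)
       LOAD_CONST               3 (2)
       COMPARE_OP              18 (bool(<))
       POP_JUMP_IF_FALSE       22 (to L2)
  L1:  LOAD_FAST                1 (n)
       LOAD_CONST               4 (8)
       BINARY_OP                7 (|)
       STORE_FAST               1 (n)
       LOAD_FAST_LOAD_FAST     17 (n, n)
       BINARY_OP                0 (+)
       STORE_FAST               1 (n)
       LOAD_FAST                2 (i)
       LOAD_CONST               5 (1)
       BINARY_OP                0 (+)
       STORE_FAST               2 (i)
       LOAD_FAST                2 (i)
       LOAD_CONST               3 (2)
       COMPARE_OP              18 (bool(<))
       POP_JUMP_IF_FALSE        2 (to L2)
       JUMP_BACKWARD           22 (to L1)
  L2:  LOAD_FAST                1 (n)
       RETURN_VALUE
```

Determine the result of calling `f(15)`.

1456

LOAD_CONST → push 9. Stack: [9]
LOAD_FAST a → push 15. Stack: [9, 15]
BINARY_OP + → 9 + 15 = 24. Stack: [24]
LOAD_FAST a → push 15. Stack: [24, 15]
BINARY_OP * → 24 * 15 = 360. Stack: [360]
STORE_FAST n → n=360. Stack: []
LOAD_CONST → push 0. Stack: [0]
STORE_FAST i → i=0. Stack: []
LOAD_FAST i → push 0. Stack: [0]
LOAD_CONST → push 2. Stack: [0, 2]
COMPARE_OP bool(<) → 0 vs 2 = True. Stack: [True]
POP_JUMP_IF_FALSE → pop True; no jump. Stack: []
LOAD_FAST n → push 360. Stack: [360]
LOAD_CONST → push 8. Stack: [360, 8]
BINARY_OP | → 360 | 8 = 360. Stack: [360]
STORE_FAST n → n=360. Stack: []
LOAD_FAST_LOAD_FAST n,n → push 360,360. Stack: [360, 360]
BINARY_OP + → 360 + 360 = 720. Stack: [720]
STORE_FAST n → n=720. Stack: []
LOAD_FAST i → push 0. Stack: [0]
LOAD_CONST → push 1. Stack: [0, 1]
BINARY_OP + → 0 + 1 = 1. Stack: [1]
STORE_FAST i → i=1. Stack: []
LOAD_FAST i → push 1. Stack: [1]
LOAD_CONST → push 2. Stack: [1, 2]
COMPARE_OP bool(<) → 1 vs 2 = True. Stack: [True]
POP_JUMP_IF_FALSE → pop True; no jump. Stack: []
LOAD_FAST n → push 720. Stack: [720]
LOAD_CONST → push 8. Stack: [720, 8]
BINARY_OP | → 720 | 8 = 728. Stack: [728]
STORE_FAST n → n=728. Stack: []
LOAD_FAST_LOAD_FAST n,n → push 728,728. Stack: [728, 728]
BINARY_OP + → 728 + 728 = 1456. Stack: [1456]
STORE_FAST n → n=1456. Stack: []
LOAD_FAST i → push 1. Stack: [1]
LOAD_CONST → push 1. Stack: [1, 1]
BINARY_OP + → 1 + 1 = 2. Stack: [2]
STORE_FAST i → i=2. Stack: []
LOAD_FAST i → push 2. Stack: [2]
LOAD_CONST → push 2. Stack: [2, 2]
COMPARE_OP bool(<) → 2 vs 2 = False. Stack: [False]
POP_JUMP_IF_FALSE → pop False; jump. Stack: []
LOAD_FAST n → push 1456. Stack: [1456]
RETURN_VALUE → return 1456.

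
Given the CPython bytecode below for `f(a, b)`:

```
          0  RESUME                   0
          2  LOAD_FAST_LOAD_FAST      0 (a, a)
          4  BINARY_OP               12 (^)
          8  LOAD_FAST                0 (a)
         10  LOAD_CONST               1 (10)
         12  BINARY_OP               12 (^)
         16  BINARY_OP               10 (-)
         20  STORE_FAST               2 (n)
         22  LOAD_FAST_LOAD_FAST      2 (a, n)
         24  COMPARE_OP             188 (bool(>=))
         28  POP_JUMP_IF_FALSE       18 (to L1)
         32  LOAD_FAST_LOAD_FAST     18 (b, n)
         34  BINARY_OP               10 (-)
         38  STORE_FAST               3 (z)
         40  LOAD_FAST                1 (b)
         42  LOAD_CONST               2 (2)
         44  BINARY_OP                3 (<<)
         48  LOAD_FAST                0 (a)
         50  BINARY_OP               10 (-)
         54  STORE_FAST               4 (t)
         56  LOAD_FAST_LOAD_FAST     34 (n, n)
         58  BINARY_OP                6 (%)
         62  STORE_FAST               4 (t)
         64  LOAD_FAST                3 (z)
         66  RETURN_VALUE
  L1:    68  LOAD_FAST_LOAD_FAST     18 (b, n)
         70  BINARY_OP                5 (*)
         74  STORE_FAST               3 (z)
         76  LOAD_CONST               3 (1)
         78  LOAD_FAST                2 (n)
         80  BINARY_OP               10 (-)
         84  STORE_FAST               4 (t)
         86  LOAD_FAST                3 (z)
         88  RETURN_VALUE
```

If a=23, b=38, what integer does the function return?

LOAD_FAST_LOAD_FAST a,a → push 23,23. Stack: [23, 23]
BINARY_OP ^ → 23 ^ 23 = 0. Stack: [0]
LOAD_FAST a → push 23. Stack: [0, 23]
LOAD_CONST → push 10. Stack: [0, 23, 10]
BINARY_OP ^ → 23 ^ 10 = 29. Stack: [0, 29]
BINARY_OP - → 0 - 29 = -29. Stack: [-29]
STORE_FAST n → n=-29. Stack: []
LOAD_FAST_LOAD_FAST a,n → push 23,-29. Stack: [23, -29]
COMPARE_OP bool(>=) → 23 vs -29 = True. Stack: [True]
POP_JUMP_IF_FALSE → pop True; no jump. Stack: []
LOAD_FAST_LOAD_FAST b,n → push 38,-29. Stack: [38, -29]
BINARY_OP - → 38 - -29 = 67. Stack: [67]
STORE_FAST z → z=67. Stack: []
LOAD_FAST b → push 38. Stack: [38]
LOAD_CONST → push 2. Stack: [38, 2]
BINARY_OP << → 38 << 2 = 152. Stack: [152]
LOAD_FAST a → push 23. Stack: [152, 23]
BINARY_OP - → 152 - 23 = 129. Stack: [129]
STORE_FAST t → t=129. Stack: []
LOAD_FAST_LOAD_FAST n,n → push -29,-29. Stack: [-29, -29]
BINARY_OP % → -29 % -29 = 0. Stack: [0]
STORE_FAST t → t=0. Stack: []
LOAD_FAST z → push 67. Stack: [67]
RETURN_VALUE → return 67.

67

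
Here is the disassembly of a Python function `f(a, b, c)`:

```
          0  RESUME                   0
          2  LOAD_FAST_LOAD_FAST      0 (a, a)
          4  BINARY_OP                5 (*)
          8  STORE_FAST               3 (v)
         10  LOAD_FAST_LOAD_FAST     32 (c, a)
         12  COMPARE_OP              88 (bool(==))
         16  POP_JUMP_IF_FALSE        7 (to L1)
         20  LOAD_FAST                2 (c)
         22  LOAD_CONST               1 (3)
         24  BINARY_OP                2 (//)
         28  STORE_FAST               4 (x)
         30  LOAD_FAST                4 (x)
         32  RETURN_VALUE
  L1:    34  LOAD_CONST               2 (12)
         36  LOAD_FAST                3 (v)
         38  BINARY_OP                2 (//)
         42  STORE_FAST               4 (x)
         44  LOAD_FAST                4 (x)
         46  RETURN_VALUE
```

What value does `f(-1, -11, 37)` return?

12

LOAD_FAST_LOAD_FAST a,a → push -1,-1. Stack: [-1, -1]
BINARY_OP * → -1 * -1 = 1. Stack: [1]
STORE_FAST v → v=1. Stack: []
LOAD_FAST_LOAD_FAST c,a → push 37,-1. Stack: [37, -1]
COMPARE_OP bool(==) → 37 vs -1 = False. Stack: [False]
POP_JUMP_IF_FALSE → pop False; jump. Stack: []
LOAD_CONST → push 12. Stack: [12]
LOAD_FAST v → push 1. Stack: [12, 1]
BINARY_OP // → 12 // 1 = 12. Stack: [12]
STORE_FAST x → x=12. Stack: []
LOAD_FAST x → push 12. Stack: [12]
RETURN_VALUE → return 12.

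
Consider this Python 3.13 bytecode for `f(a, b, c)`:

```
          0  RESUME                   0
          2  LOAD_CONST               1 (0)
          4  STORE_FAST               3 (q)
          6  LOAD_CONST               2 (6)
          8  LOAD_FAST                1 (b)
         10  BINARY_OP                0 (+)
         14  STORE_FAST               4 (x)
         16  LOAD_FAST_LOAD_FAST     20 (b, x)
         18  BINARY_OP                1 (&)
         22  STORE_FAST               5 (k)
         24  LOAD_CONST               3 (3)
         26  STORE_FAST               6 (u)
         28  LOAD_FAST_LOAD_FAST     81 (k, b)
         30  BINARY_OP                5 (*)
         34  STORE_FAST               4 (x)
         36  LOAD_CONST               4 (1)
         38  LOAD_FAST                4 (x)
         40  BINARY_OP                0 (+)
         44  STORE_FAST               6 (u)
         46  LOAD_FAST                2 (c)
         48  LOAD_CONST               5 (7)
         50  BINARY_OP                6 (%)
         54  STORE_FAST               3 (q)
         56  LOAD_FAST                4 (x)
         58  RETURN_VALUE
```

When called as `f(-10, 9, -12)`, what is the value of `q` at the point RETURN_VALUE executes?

2

LOAD_CONST → push 0. Stack: [0]
STORE_FAST q → q=0. Stack: []
LOAD_CONST → push 6. Stack: [6]
LOAD_FAST b → push 9. Stack: [6, 9]
BINARY_OP + → 6 + 9 = 15. Stack: [15]
STORE_FAST x → x=15. Stack: []
LOAD_FAST_LOAD_FAST b,x → push 9,15. Stack: [9, 15]
BINARY_OP & → 9 & 15 = 9. Stack: [9]
STORE_FAST k → k=9. Stack: []
LOAD_CONST → push 3. Stack: [3]
STORE_FAST u → u=3. Stack: []
LOAD_FAST_LOAD_FAST k,b → push 9,9. Stack: [9, 9]
BINARY_OP * → 9 * 9 = 81. Stack: [81]
STORE_FAST x → x=81. Stack: []
LOAD_CONST → push 1. Stack: [1]
LOAD_FAST x → push 81. Stack: [1, 81]
BINARY_OP + → 1 + 81 = 82. Stack: [82]
STORE_FAST u → u=82. Stack: []
LOAD_FAST c → push -12. Stack: [-12]
LOAD_CONST → push 7. Stack: [-12, 7]
BINARY_OP % → -12 % 7 = 2. Stack: [2]
STORE_FAST q → q=2. Stack: []
LOAD_FAST x → push 81. Stack: [81]
RETURN_VALUE → return 81.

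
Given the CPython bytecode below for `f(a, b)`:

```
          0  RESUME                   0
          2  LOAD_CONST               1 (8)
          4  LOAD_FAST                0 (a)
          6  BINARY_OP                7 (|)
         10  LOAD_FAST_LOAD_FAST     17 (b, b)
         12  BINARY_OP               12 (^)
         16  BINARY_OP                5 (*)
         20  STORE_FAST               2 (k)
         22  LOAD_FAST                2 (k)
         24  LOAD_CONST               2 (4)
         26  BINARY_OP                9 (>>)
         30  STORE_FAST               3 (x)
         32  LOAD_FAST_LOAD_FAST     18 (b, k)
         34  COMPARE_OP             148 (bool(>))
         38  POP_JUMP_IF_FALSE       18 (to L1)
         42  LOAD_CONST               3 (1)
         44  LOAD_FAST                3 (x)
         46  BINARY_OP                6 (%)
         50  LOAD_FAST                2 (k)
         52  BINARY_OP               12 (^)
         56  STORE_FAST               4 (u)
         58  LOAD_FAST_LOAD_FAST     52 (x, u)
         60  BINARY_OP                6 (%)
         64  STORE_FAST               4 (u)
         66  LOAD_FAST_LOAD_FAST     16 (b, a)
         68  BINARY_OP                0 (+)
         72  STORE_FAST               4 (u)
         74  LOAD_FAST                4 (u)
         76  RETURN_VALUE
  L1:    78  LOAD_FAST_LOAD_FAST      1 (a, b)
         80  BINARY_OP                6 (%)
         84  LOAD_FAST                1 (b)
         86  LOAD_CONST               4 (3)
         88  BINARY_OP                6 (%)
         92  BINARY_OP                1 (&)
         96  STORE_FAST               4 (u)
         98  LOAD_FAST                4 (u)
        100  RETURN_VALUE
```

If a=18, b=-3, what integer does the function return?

0

LOAD_CONST → push 8. Stack: [8]
LOAD_FAST a → push 18. Stack: [8, 18]
BINARY_OP | → 8 | 18 = 26. Stack: [26]
LOAD_FAST_LOAD_FAST b,b → push -3,-3. Stack: [26, -3, -3]
BINARY_OP ^ → -3 ^ -3 = 0. Stack: [26, 0]
BINARY_OP * → 26 * 0 = 0. Stack: [0]
STORE_FAST k → k=0. Stack: []
LOAD_FAST k → push 0. Stack: [0]
LOAD_CONST → push 4. Stack: [0, 4]
BINARY_OP >> → 0 >> 4 = 0. Stack: [0]
STORE_FAST x → x=0. Stack: []
LOAD_FAST_LOAD_FAST b,k → push -3,0. Stack: [-3, 0]
COMPARE_OP bool(>) → -3 vs 0 = False. Stack: [False]
POP_JUMP_IF_FALSE → pop False; jump. Stack: []
LOAD_FAST_LOAD_FAST a,b → push 18,-3. Stack: [18, -3]
BINARY_OP % → 18 % -3 = 0. Stack: [0]
LOAD_FAST b → push -3. Stack: [0, -3]
LOAD_CONST → push 3. Stack: [0, -3, 3]
BINARY_OP % → -3 % 3 = 0. Stack: [0, 0]
BINARY_OP & → 0 & 0 = 0. Stack: [0]
STORE_FAST u → u=0. Stack: []
LOAD_FAST u → push 0. Stack: [0]
RETURN_VALUE → return 0.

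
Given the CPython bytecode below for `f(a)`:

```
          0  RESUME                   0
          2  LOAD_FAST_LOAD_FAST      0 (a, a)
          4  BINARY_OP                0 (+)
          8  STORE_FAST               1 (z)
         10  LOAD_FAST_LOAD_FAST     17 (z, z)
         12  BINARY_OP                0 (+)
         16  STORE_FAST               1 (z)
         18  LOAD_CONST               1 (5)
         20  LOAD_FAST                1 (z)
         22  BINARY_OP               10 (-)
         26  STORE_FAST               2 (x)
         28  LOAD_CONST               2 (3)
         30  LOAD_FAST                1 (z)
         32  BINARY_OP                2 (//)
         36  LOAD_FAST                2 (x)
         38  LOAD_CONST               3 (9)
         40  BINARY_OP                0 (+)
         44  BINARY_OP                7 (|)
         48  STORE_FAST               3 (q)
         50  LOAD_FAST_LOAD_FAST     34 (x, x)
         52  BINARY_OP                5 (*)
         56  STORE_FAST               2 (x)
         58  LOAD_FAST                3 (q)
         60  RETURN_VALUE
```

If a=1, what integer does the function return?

LOAD_FAST_LOAD_FAST a,a → push 1,1. Stack: [1, 1]
BINARY_OP + → 1 + 1 = 2. Stack: [2]
STORE_FAST z → z=2. Stack: []
LOAD_FAST_LOAD_FAST z,z → push 2,2. Stack: [2, 2]
BINARY_OP + → 2 + 2 = 4. Stack: [4]
STORE_FAST z → z=4. Stack: []
LOAD_CONST → push 5. Stack: [5]
LOAD_FAST z → push 4. Stack: [5, 4]
BINARY_OP - → 5 - 4 = 1. Stack: [1]
STORE_FAST x → x=1. Stack: []
LOAD_CONST → push 3. Stack: [3]
LOAD_FAST z → push 4. Stack: [3, 4]
BINARY_OP // → 3 // 4 = 0. Stack: [0]
LOAD_FAST x → push 1. Stack: [0, 1]
LOAD_CONST → push 9. Stack: [0, 1, 9]
BINARY_OP + → 1 + 9 = 10. Stack: [0, 10]
BINARY_OP | → 0 | 10 = 10. Stack: [10]
STORE_FAST q → q=10. Stack: []
LOAD_FAST_LOAD_FAST x,x → push 1,1. Stack: [1, 1]
BINARY_OP * → 1 * 1 = 1. Stack: [1]
STORE_FAST x → x=1. Stack: []
LOAD_FAST q → push 10. Stack: [10]
RETURN_VALUE → return 10.

10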